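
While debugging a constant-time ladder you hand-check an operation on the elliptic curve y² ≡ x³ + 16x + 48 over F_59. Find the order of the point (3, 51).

7

2P: tangent at (3, 51): λ = (3·3² + 16)/(2·51) ≡ 43/43. 43⁻¹ ≡ 11 (mod 59) since 43·11 = 473 ≡ 1, so λ ≡ 43·11 ≡ 1.
  x = λ² - 3 - 3 = 1 - 6 ≡ 54; y = λ·(3 - 54) - 51 ≡ 16. → (54, 16)
3P: (54, 16) + (3, 51). λ = (51 - 16)/(3 - 54) ≡ 35/8 mod 59. 8⁻¹ ≡ 37 (mod 59), so λ ≡ 56.
  x = λ² - 54 - 3 = 3136 - 57 ≡ 11; y = λ·(54 - 11) - 16 ≡ 32. → (11, 32)
4P: (11, 32) + (3, 51). λ = (51 - 32)/(3 - 11) ≡ 19/51 mod 59. 51⁻¹ ≡ 22 (mod 59) since 51·22 = 1122 ≡ 1, so λ ≡ 5.
  x = λ² - 11 - 3 = 25 - 14 ≡ 11; y = λ·(11 - 11) - 32 ≡ 27. → (11, 27)
5P: (11, 27) + (3, 51). λ = (51 - 27)/(3 - 11) ≡ 24/51 mod 59. 51⁻¹ ≡ 22 (mod 59), so λ ≡ 56.
  x = λ² - 11 - 3 = 3136 - 14 ≡ 54; y = λ·(11 - 54) - 27 ≡ 43. → (54, 43)
6P: (54, 43) + (3, 51). λ = (51 - 43)/(3 - 54) ≡ 8/8 mod 59. 8⁻¹ ≡ 37 (mod 59) since 8·37 = 296 ≡ 1, so λ ≡ 1.
  x = λ² - 54 - 3 = 1 - 57 ≡ 3; y = λ·(54 - 3) - 43 ≡ 8. → (3, 8)
7P: (3, 8) + (3, 51): same x and y₁ ≡ -y₂, so the sum is the point at infinity.
7P = the point at infinity, so the order is 7.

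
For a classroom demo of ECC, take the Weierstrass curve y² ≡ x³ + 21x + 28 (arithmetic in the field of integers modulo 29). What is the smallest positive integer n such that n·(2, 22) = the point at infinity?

2P: tangent at (2, 22): λ = (3·2² + 21)/(2·22) ≡ 4/15. 15⁻¹ ≡ 2 (mod 29), so λ ≡ 4·2 ≡ 8.
  x = λ² - 2 - 2 = 64 - 4 ≡ 2; y = λ·(2 - 2) - 22 ≡ 7. → (2, 7)
3P: (2, 7) + (2, 22): same x and y₁ ≡ -y₂, so the sum is the point at infinity.
3P = the point at infinity, so the order is 3.

3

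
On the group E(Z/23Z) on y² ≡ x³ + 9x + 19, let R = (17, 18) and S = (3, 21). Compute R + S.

(21, 19)

(17, 18) + (3, 21). λ = (21 - 18)/(3 - 17) ≡ 3/9 mod 23. 9⁻¹ ≡ 18 (mod 23), so λ ≡ 8.
  x = λ² - 17 - 3 = 64 - 20 ≡ 21; y = λ·(17 - 21) - 18 ≡ 19. → (21, 19)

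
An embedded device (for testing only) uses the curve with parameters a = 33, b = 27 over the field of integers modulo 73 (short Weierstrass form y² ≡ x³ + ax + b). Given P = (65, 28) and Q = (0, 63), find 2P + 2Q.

First 2P:
Repeated addition: build up to 2P.
2P: tangent at (65, 28): λ = (3·65² + 33)/(2·28) ≡ 6/56. 56⁻¹ ≡ 30 (mod 73) since 56·30 = 1680 ≡ 1, so λ ≡ 6·30 ≡ 34.
  x = λ² - 65 - 65 = 1156 - 130 ≡ 4; y = λ·(65 - 4) - 28 ≡ 2. → (4, 2)
2P = (4, 2).
Next 2Q:
Repeated addition: build up to 2Q.
2Q: tangent at (0, 63): λ = (3·0² + 33)/(2·63) ≡ 33/53. 53⁻¹ ≡ 62 (mod 73), so λ ≡ 33·62 ≡ 2.
  x = λ² - 0 - 0 = 4 - 0 ≡ 4; y = λ·(0 - 4) - 63 ≡ 2. → (4, 2)
2Q = (4, 2).
Finally 2P + 2Q:
tangent at (4, 2): λ = (3·4² + 33)/(2·2) ≡ 8/4. 4⁻¹ ≡ 55 (mod 73), so λ ≡ 8·55 ≡ 2.
  x = λ² - 4 - 4 = 4 - 8 ≡ 69; y = λ·(4 - 69) - 2 ≡ 14. → (69, 14)

(69, 14)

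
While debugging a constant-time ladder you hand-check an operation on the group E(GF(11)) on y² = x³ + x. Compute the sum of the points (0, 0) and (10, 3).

(0, 0) + (10, 3). λ = (3 - 0)/(10 - 0) ≡ 3/10 mod 11. 10⁻¹ ≡ 10 (mod 11) since 10·10 = 100 ≡ 1, so λ ≡ 8.
  x = λ² - 0 - 10 = 64 - 10 ≡ 10; y = λ·(0 - 10) - 0 ≡ 8. → (10, 8)

(10, 8)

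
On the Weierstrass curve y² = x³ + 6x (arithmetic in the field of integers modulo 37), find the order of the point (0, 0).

2P: (0, 0) + (0, 0): same x and y₁ ≡ -y₂, so the sum is O.
2P = O, so the order is 2.

2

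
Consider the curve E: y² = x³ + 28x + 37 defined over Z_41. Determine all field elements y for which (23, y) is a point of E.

none

x³ + 28x + 37 = 12848 ≡ 15 (mod 41).
15 is a non-residue mod 41; no y exists.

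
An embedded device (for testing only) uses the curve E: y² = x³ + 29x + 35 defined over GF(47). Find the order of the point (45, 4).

9

2P: tangent at (45, 4): λ = (3·45² + 29)/(2·4) ≡ 41/8. 8⁻¹ ≡ 6 (mod 47), so λ ≡ 41·6 ≡ 11.
  x = λ² - 45 - 45 = 121 - 90 ≡ 31; y = λ·(45 - 31) - 4 ≡ 9. → (31, 9)
3P: (31, 9) + (45, 4). λ = (4 - 9)/(45 - 31) ≡ 42/14 mod 47. 14⁻¹ ≡ 37 (mod 47) since 14·37 = 518 ≡ 1, so λ ≡ 3.
  x = λ² - 31 - 45 = 9 - 76 ≡ 27; y = λ·(31 - 27) - 9 ≡ 3. → (27, 3)
4P: (27, 3) + (45, 4). λ = (4 - 3)/(45 - 27) ≡ 1/18 mod 47. 18⁻¹ ≡ 34 (mod 47), so λ ≡ 34.
  x = λ² - 27 - 45 = 1156 - 72 ≡ 3; y = λ·(27 - 3) - 3 ≡ 14. → (3, 14)
5P: (3, 14) + (45, 4). λ = (4 - 14)/(45 - 3) ≡ 37/42 mod 47. 42⁻¹ ≡ 28 (mod 47), so λ ≡ 2.
  x = λ² - 3 - 45 = 4 - 48 ≡ 3; y = λ·(3 - 3) - 14 ≡ 33. → (3, 33)
6P: (3, 33) + (45, 4). λ = (4 - 33)/(45 - 3) ≡ 18/42 mod 47. 42⁻¹ ≡ 28 (mod 47), so λ ≡ 34.
  x = λ² - 3 - 45 = 1156 - 48 ≡ 27; y = λ·(3 - 27) - 33 ≡ 44. → (27, 44)
7P: (27, 44) + (45, 4). λ = (4 - 44)/(45 - 27) ≡ 7/18 mod 47. 18⁻¹ ≡ 34 (mod 47), so λ ≡ 3.
  x = λ² - 27 - 45 = 9 - 72 ≡ 31; y = λ·(27 - 31) - 44 ≡ 38. → (31, 38)
8P: (31, 38) + (45, 4). λ = (4 - 38)/(45 - 31) ≡ 13/14 mod 47. 14⁻¹ ≡ 37 (mod 47) since 14·37 = 518 ≡ 1, so λ ≡ 11.
  x = λ² - 31 - 45 = 121 - 76 ≡ 45; y = λ·(31 - 45) - 38 ≡ 43. → (45, 43)
9P: (45, 43) + (45, 4): same x and y₁ ≡ -y₂, so the sum is O.
9P = O, so the order is 9.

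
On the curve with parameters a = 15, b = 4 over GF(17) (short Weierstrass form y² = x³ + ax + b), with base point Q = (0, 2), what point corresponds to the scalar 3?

Repeated addition: build up to 3Q.
2Q: tangent at (0, 2): λ = (3·0² + 15)/(2·2) ≡ 15/4. 4⁻¹ ≡ 13 (mod 17) since 4·13 = 52 ≡ 1, so λ ≡ 15·13 ≡ 8.
  x = λ² - 0 - 0 = 64 - 0 ≡ 13; y = λ·(0 - 13) - 2 ≡ 13. → (13, 13)
3Q: (13, 13) + (0, 2). λ = (2 - 13)/(0 - 13) ≡ 6/4 mod 17. 4⁻¹ ≡ 13 (mod 17) since 4·13 = 52 ≡ 1, so λ ≡ 10.
  x = λ² - 13 - 0 = 100 - 13 ≡ 2; y = λ·(13 - 2) - 13 ≡ 12. → (2, 12)

(2, 12)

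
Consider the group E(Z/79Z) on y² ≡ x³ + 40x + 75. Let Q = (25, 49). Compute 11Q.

Double-and-add on 11 = (1011)₂. Start with Q = (25, 49) for the leading 1-bit.
double: tangent at (25, 49): λ = (3·25² + 40)/(2·49) ≡ 19/19. 19⁻¹ ≡ 25 (mod 79), so λ ≡ 19·25 ≡ 1.
  x = λ² - 25 - 25 = 1 - 50 ≡ 30; y = λ·(25 - 30) - 49 ≡ 25. → (30, 25)
double: tangent at (30, 25): λ = (3·30² + 40)/(2·25) ≡ 54/50. 50⁻¹ ≡ 49 (mod 79), so λ ≡ 54·49 ≡ 39.
  x = λ² - 30 - 30 = 1521 - 60 ≡ 39; y = λ·(30 - 39) - 25 ≡ 19. → (39, 19)
add Q: (39, 19) + (25, 49). λ = (49 - 19)/(25 - 39) ≡ 30/65 mod 79. 65⁻¹ ≡ 62 (mod 79), so λ ≡ 43.
  x = λ² - 39 - 25 = 1849 - 64 ≡ 47; y = λ·(39 - 47) - 19 ≡ 32. → (47, 32)
double: tangent at (47, 32): λ = (3·47² + 40)/(2·32) ≡ 31/64. 64⁻¹ ≡ 21 (mod 79) since 64·21 = 1344 ≡ 1, so λ ≡ 31·21 ≡ 19.
  x = λ² - 47 - 47 = 361 - 94 ≡ 30; y = λ·(47 - 30) - 32 ≡ 54. → (30, 54)
add Q: (30, 54) + (25, 49). λ = (49 - 54)/(25 - 30) ≡ 74/74 mod 79. 74⁻¹ ≡ 63 (mod 79), so λ ≡ 1.
  x = λ² - 30 - 25 = 1 - 55 ≡ 25; y = λ·(30 - 25) - 54 ≡ 30. → (25, 30)

(25, 30)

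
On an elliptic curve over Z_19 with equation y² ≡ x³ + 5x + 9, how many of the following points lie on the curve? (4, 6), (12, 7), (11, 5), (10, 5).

2

(4, 6): 6² ≡ 17, rhs ≡ 17 → on.
(12, 7): 7² ≡ 11, rhs ≡ 11 → on.
(11, 5): 5² ≡ 6, rhs ≡ 8 → off.
(10, 5): 5² ≡ 6, rhs ≡ 14 → off.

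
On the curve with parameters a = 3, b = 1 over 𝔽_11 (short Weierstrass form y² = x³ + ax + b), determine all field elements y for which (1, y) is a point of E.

x³ + 3x + 1 = 5 ≡ 5 (mod 11).
Square roots of 5 mod 11: 4 and 7 (since 4² = 16 ≡ 5).

4, 7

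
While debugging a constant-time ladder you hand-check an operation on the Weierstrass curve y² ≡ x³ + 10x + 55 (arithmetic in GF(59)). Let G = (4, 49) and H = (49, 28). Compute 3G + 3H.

(17, 51)

First 3G:
Repeated addition: build up to 3G.
2G: tangent at (4, 49): λ = (3·4² + 10)/(2·49) ≡ 58/39. 39⁻¹ ≡ 56 (mod 59), so λ ≡ 58·56 ≡ 3.
  x = λ² - 4 - 4 = 9 - 8 ≡ 1; y = λ·(4 - 1) - 49 ≡ 19. → (1, 19)
3G: (1, 19) + (4, 49). λ = (49 - 19)/(4 - 1) ≡ 30/3 mod 59. 3⁻¹ ≡ 20 (mod 59), so λ ≡ 10.
  x = λ² - 1 - 4 = 100 - 5 ≡ 36; y = λ·(1 - 36) - 19 ≡ 44. → (36, 44)
3G = (36, 44).
Next 3H:
Repeated addition: build up to 3H.
2H: tangent at (49, 28): λ = (3·49² + 10)/(2·28) ≡ 15/56. 56⁻¹ ≡ 39 (mod 59), so λ ≡ 15·39 ≡ 54.
  x = λ² - 49 - 49 = 2916 - 98 ≡ 45; y = λ·(49 - 45) - 28 ≡ 11. → (45, 11)
3H: (45, 11) + (49, 28). λ = (28 - 11)/(49 - 45) ≡ 17/4 mod 59. 4⁻¹ ≡ 15 (mod 59), so λ ≡ 19.
  x = λ² - 45 - 49 = 361 - 94 ≡ 31; y = λ·(45 - 31) - 11 ≡ 19. → (31, 19)
3H = (31, 19).
Finally 3G + 3H:
(36, 44) + (31, 19). λ = (19 - 44)/(31 - 36) ≡ 34/54 mod 59. 54⁻¹ ≡ 47 (mod 59), so λ ≡ 5.
  x = λ² - 36 - 31 = 25 - 67 ≡ 17; y = λ·(36 - 17) - 44 ≡ 51. → (17, 51)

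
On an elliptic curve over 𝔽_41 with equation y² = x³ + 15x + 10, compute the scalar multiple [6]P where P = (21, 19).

Double-and-add on 6 = (110)₂. Start with P = (21, 19) for the leading 1-bit.
double: tangent at (21, 19): λ = (3·21² + 15)/(2·19) ≡ 26/38. 38⁻¹ ≡ 27 (mod 41) since 38·27 = 1026 ≡ 1, so λ ≡ 26·27 ≡ 5.
  x = λ² - 21 - 21 = 25 - 42 ≡ 24; y = λ·(21 - 24) - 19 ≡ 7. → (24, 7)
add P: (24, 7) + (21, 19). λ = (19 - 7)/(21 - 24) ≡ 12/38 mod 41. 38⁻¹ ≡ 27 (mod 41), so λ ≡ 37.
  x = λ² - 24 - 21 = 1369 - 45 ≡ 12; y = λ·(24 - 12) - 7 ≡ 27. → (12, 27)
double: tangent at (12, 27): λ = (3·12² + 15)/(2·27) ≡ 37/13. 13⁻¹ ≡ 19 (mod 41) since 13·19 = 247 ≡ 1, so λ ≡ 37·19 ≡ 6.
  x = λ² - 12 - 12 = 36 - 24 ≡ 12; y = λ·(12 - 12) - 27 ≡ 14. → (12, 14)

(12, 14)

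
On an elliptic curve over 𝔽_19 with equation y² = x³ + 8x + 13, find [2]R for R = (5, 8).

(6, 7)

tangent at (5, 8): λ = (3·5² + 8)/(2·8) ≡ 7/16. 16⁻¹ ≡ 6 (mod 19), so λ ≡ 7·6 ≡ 4.
  x = λ² - 5 - 5 = 16 - 10 ≡ 6; y = λ·(5 - 6) - 8 ≡ 7. → (6, 7)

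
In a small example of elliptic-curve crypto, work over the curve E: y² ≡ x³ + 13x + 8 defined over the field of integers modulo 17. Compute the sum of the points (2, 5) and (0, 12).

(6, 9)

(2, 5) + (0, 12). λ = (12 - 5)/(0 - 2) ≡ 7/15 mod 17. 15⁻¹ ≡ 8 (mod 17), so λ ≡ 5.
  x = λ² - 2 - 0 = 25 - 2 ≡ 6; y = λ·(2 - 6) - 5 ≡ 9. → (6, 9)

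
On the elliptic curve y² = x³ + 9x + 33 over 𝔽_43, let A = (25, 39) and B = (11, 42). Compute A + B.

(2, 39)

(25, 39) + (11, 42). λ = (42 - 39)/(11 - 25) ≡ 3/29 mod 43. 29⁻¹ ≡ 3 (mod 43), so λ ≡ 9.
  x = λ² - 25 - 11 = 81 - 36 ≡ 2; y = λ·(25 - 2) - 39 ≡ 39. → (2, 39)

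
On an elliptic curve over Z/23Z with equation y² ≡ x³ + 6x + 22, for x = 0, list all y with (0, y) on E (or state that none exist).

none

x³ + 6x + 22 = 22 ≡ 22 (mod 23).
22 is a non-residue mod 23; no y exists.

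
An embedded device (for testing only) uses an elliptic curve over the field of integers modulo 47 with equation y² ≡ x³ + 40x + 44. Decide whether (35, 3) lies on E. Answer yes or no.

no

y² = 3² ≡ 9; x³ + 40x + 44 = 44319 ≡ 45 (mod 47). 9 ≠ 45.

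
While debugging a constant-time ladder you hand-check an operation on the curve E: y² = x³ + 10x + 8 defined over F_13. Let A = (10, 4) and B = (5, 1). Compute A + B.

(10, 4) + (5, 1). λ = (1 - 4)/(5 - 10) ≡ 10/8 mod 13. 8⁻¹ ≡ 5 (mod 13), so λ ≡ 11.
  x = λ² - 10 - 5 = 121 - 15 ≡ 2; y = λ·(10 - 2) - 4 ≡ 6. → (2, 6)

(2, 6)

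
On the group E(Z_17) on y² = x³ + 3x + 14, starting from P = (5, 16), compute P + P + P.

Repeated addition: build up to 3P.
2P: tangent at (5, 16): λ = (3·5² + 3)/(2·16) ≡ 10/15. 15⁻¹ ≡ 8 (mod 17) since 15·8 = 120 ≡ 1, so λ ≡ 10·8 ≡ 12.
  x = λ² - 5 - 5 = 144 - 10 ≡ 15; y = λ·(5 - 15) - 16 ≡ 0. → (15, 0)
3P: (15, 0) + (5, 16). λ = (16 - 0)/(5 - 15) ≡ 16/7 mod 17. 7⁻¹ ≡ 5 (mod 17) since 7·5 = 35 ≡ 1, so λ ≡ 12.
  x = λ² - 15 - 5 = 144 - 20 ≡ 5; y = λ·(15 - 5) - 0 ≡ 1. → (5, 1)

(5, 1)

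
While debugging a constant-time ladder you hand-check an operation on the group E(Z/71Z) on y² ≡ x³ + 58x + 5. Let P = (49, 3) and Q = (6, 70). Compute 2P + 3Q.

First 2P:
Repeated addition: build up to 2P.
2P: tangent at (49, 3): λ = (3·49² + 58)/(2·3) ≡ 19/6. 6⁻¹ ≡ 12 (mod 71), so λ ≡ 19·12 ≡ 15.
  x = λ² - 49 - 49 = 225 - 98 ≡ 56; y = λ·(49 - 56) - 3 ≡ 34. → (56, 34)
2P = (56, 34).
Next 3Q:
Repeated addition: build up to 3Q.
2Q: tangent at (6, 70): λ = (3·6² + 58)/(2·70) ≡ 24/69. 69⁻¹ ≡ 35 (mod 71) since 69·35 = 2415 ≡ 1, so λ ≡ 24·35 ≡ 59.
  x = λ² - 6 - 6 = 3481 - 12 ≡ 61; y = λ·(6 - 61) - 70 ≡ 22. → (61, 22)
3Q: (61, 22) + (6, 70). λ = (70 - 22)/(6 - 61) ≡ 48/16 mod 71. 16⁻¹ ≡ 40 (mod 71), so λ ≡ 3.
  x = λ² - 61 - 6 = 9 - 67 ≡ 13; y = λ·(61 - 13) - 22 ≡ 51. → (13, 51)
3Q = (13, 51).
Finally 2P + 3Q:
(56, 34) + (13, 51). λ = (51 - 34)/(13 - 56) ≡ 17/28 mod 71. 28⁻¹ ≡ 33 (mod 71), so λ ≡ 64.
  x = λ² - 56 - 13 = 4096 - 69 ≡ 51; y = λ·(56 - 51) - 34 ≡ 2. → (51, 2)

(51, 2)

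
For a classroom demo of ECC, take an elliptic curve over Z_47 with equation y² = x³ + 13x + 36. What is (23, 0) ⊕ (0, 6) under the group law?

(27, 46)

(23, 0) + (0, 6). λ = (6 - 0)/(0 - 23) ≡ 6/24 mod 47. 24⁻¹ ≡ 2 (mod 47), so λ ≡ 12.
  x = λ² - 23 - 0 = 144 - 23 ≡ 27; y = λ·(23 - 27) - 0 ≡ 46. → (27, 46)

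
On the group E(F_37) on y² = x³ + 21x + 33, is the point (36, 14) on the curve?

y² = 14² ≡ 11; x³ + 21x + 33 = 47445 ≡ 11 (mod 37). 11 = 11.

yes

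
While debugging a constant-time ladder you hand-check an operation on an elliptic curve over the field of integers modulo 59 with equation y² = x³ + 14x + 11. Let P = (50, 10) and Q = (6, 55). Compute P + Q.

(12, 45)

(50, 10) + (6, 55). λ = (55 - 10)/(6 - 50) ≡ 45/15 mod 59. 15⁻¹ ≡ 4 (mod 59), so λ ≡ 3.
  x = λ² - 50 - 6 = 9 - 56 ≡ 12; y = λ·(50 - 12) - 10 ≡ 45. → (12, 45)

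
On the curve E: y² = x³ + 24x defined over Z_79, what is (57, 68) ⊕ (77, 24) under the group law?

(32, 35)

(57, 68) + (77, 24). λ = (24 - 68)/(77 - 57) ≡ 35/20 mod 79. 20⁻¹ ≡ 4 (mod 79) since 20·4 = 80 ≡ 1, so λ ≡ 61.
  x = λ² - 57 - 77 = 3721 - 134 ≡ 32; y = λ·(57 - 32) - 68 ≡ 35. → (32, 35)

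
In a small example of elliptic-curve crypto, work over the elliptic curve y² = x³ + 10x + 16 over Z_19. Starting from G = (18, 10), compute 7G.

Repeated addition: build up to 7G.
2G: tangent at (18, 10): λ = (3·18² + 10)/(2·10) ≡ 13/1. 1⁻¹ ≡ 1 (mod 19) since 1·1 = 1 ≡ 1, so λ ≡ 13·1 ≡ 13.
  x = λ² - 18 - 18 = 169 - 36 ≡ 0; y = λ·(18 - 0) - 10 ≡ 15. → (0, 15)
3G: (0, 15) + (18, 10). λ = (10 - 15)/(18 - 0) ≡ 14/18 mod 19. 18⁻¹ ≡ 18 (mod 19), so λ ≡ 5.
  x = λ² - 0 - 18 = 25 - 18 ≡ 7; y = λ·(0 - 7) - 15 ≡ 7. → (7, 7)
4G: (7, 7) + (18, 10). λ = (10 - 7)/(18 - 7) ≡ 3/11 mod 19. 11⁻¹ ≡ 7 (mod 19) since 11·7 = 77 ≡ 1, so λ ≡ 2.
  x = λ² - 7 - 18 = 4 - 25 ≡ 17; y = λ·(7 - 17) - 7 ≡ 11. → (17, 11)
5G: (17, 11) + (18, 10). λ = (10 - 11)/(18 - 17) ≡ 18/1 mod 19. 1⁻¹ ≡ 1 (mod 19), so λ ≡ 18.
  x = λ² - 17 - 18 = 324 - 35 ≡ 4; y = λ·(17 - 4) - 11 ≡ 14. → (4, 14)
6G: (4, 14) + (18, 10). λ = (10 - 14)/(18 - 4) ≡ 15/14 mod 19. 14⁻¹ ≡ 15 (mod 19) since 14·15 = 210 ≡ 1, so λ ≡ 16.
  x = λ² - 4 - 18 = 256 - 22 ≡ 6; y = λ·(4 - 6) - 14 ≡ 11. → (6, 11)
7G: (6, 11) + (18, 10). λ = (10 - 11)/(18 - 6) ≡ 18/12 mod 19. 12⁻¹ ≡ 8 (mod 19), so λ ≡ 11.
  x = λ² - 6 - 18 = 121 - 24 ≡ 2; y = λ·(6 - 2) - 11 ≡ 14. → (2, 14)

(2, 14)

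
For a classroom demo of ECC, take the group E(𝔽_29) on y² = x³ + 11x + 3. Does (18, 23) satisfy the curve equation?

no

y² = 23² ≡ 7; x³ + 11x + 3 = 6033 ≡ 1 (mod 29). 7 ≠ 1.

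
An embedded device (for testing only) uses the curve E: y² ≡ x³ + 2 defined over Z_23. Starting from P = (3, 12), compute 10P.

Repeated addition: build up to 10P.
2P: tangent at (3, 12): λ = (3·3² + 0)/(2·12) ≡ 4/1. 1⁻¹ ≡ 1 (mod 23) since 1·1 = 1 ≡ 1, so λ ≡ 4·1 ≡ 4.
  x = λ² - 3 - 3 = 16 - 6 ≡ 10; y = λ·(3 - 10) - 12 ≡ 6. → (10, 6)
3P: (10, 6) + (3, 12). λ = (12 - 6)/(3 - 10) ≡ 6/16 mod 23. 16⁻¹ ≡ 13 (mod 23), so λ ≡ 9.
  x = λ² - 10 - 3 = 81 - 13 ≡ 22; y = λ·(10 - 22) - 6 ≡ 1. → (22, 1)
4P: (22, 1) + (3, 12). λ = (12 - 1)/(3 - 22) ≡ 11/4 mod 23. 4⁻¹ ≡ 6 (mod 23) since 4·6 = 24 ≡ 1, so λ ≡ 20.
  x = λ² - 22 - 3 = 400 - 25 ≡ 7; y = λ·(22 - 7) - 1 ≡ 0. → (7, 0)
5P: (7, 0) + (3, 12). λ = (12 - 0)/(3 - 7) ≡ 12/19 mod 23. 19⁻¹ ≡ 17 (mod 23), so λ ≡ 20.
  x = λ² - 7 - 3 = 400 - 10 ≡ 22; y = λ·(7 - 22) - 0 ≡ 22. → (22, 22)
6P: (22, 22) + (3, 12). λ = (12 - 22)/(3 - 22) ≡ 13/4 mod 23. 4⁻¹ ≡ 6 (mod 23) since 4·6 = 24 ≡ 1, so λ ≡ 9.
  x = λ² - 22 - 3 = 81 - 25 ≡ 10; y = λ·(22 - 10) - 22 ≡ 17. → (10, 17)
7P: (10, 17) + (3, 12). λ = (12 - 17)/(3 - 10) ≡ 18/16 mod 23. 16⁻¹ ≡ 13 (mod 23) since 16·13 = 208 ≡ 1, so λ ≡ 4.
  x = λ² - 10 - 3 = 16 - 13 ≡ 3; y = λ·(10 - 3) - 17 ≡ 11. → (3, 11)
8P: (3, 11) + (3, 12): same x and y₁ ≡ -y₂, so the sum is 𝒪.
9P: 𝒪 + (3, 12) = (3, 12) (identity).
10P: tangent at (3, 12): λ = (3·3² + 0)/(2·12) ≡ 4/1. 1⁻¹ ≡ 1 (mod 23), so λ ≡ 4·1 ≡ 4.
  x = λ² - 3 - 3 = 16 - 6 ≡ 10; y = λ·(3 - 10) - 12 ≡ 6. → (10, 6)

(10, 6)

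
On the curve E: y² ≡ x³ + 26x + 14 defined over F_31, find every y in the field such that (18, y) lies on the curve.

x³ + 26x + 14 = 6314 ≡ 21 (mod 31).
21 is a non-residue mod 31; no y exists.

none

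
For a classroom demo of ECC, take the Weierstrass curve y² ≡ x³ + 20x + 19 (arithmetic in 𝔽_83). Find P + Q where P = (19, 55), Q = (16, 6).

(75, 54)

(19, 55) + (16, 6). λ = (6 - 55)/(16 - 19) ≡ 34/80 mod 83. 80⁻¹ ≡ 55 (mod 83) since 80·55 = 4400 ≡ 1, so λ ≡ 44.
  x = λ² - 19 - 16 = 1936 - 35 ≡ 75; y = λ·(19 - 75) - 55 ≡ 54. → (75, 54)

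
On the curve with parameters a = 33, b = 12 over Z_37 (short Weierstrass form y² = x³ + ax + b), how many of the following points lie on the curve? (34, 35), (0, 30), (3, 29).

2

(34, 35): 35² ≡ 4, rhs ≡ 34 → off.
(0, 30): 30² ≡ 12, rhs ≡ 12 → on.
(3, 29): 29² ≡ 27, rhs ≡ 27 → on.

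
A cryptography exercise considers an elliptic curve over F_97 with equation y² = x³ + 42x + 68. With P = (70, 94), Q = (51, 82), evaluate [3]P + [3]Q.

(37, 34)

First 3P:
Repeated addition: build up to 3P.
2P: tangent at (70, 94): λ = (3·70² + 42)/(2·94) ≡ 95/91. 91⁻¹ ≡ 16 (mod 97), so λ ≡ 95·16 ≡ 65.
  x = λ² - 70 - 70 = 4225 - 140 ≡ 11; y = λ·(70 - 11) - 94 ≡ 55. → (11, 55)
3P: (11, 55) + (70, 94). λ = (94 - 55)/(70 - 11) ≡ 39/59 mod 97. 59⁻¹ ≡ 74 (mod 97) since 59·74 = 4366 ≡ 1, so λ ≡ 73.
  x = λ² - 11 - 70 = 5329 - 81 ≡ 10; y = λ·(11 - 10) - 55 ≡ 18. → (10, 18)
3P = (10, 18).
Next 3Q:
Repeated addition: build up to 3Q.
2Q: tangent at (51, 82): λ = (3·51² + 42)/(2·82) ≡ 85/67. 67⁻¹ ≡ 42 (mod 97), so λ ≡ 85·42 ≡ 78.
  x = λ² - 51 - 51 = 6084 - 102 ≡ 65; y = λ·(51 - 65) - 82 ≡ 87. → (65, 87)
3Q: (65, 87) + (51, 82). λ = (82 - 87)/(51 - 65) ≡ 92/83 mod 97. 83⁻¹ ≡ 90 (mod 97) since 83·90 = 7470 ≡ 1, so λ ≡ 35.
  x = λ² - 65 - 51 = 1225 - 116 ≡ 42; y = λ·(65 - 42) - 87 ≡ 39. → (42, 39)
3Q = (42, 39).
Finally 3P + 3Q:
(10, 18) + (42, 39). λ = (39 - 18)/(42 - 10) ≡ 21/32 mod 97. 32⁻¹ ≡ 94 (mod 97) since 32·94 = 3008 ≡ 1, so λ ≡ 34.
  x = λ² - 10 - 42 = 1156 - 52 ≡ 37; y = λ·(10 - 37) - 18 ≡ 34. → (37, 34)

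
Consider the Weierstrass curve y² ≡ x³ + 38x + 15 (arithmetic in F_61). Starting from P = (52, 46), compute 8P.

(32, 12)

Repeated addition: build up to 8P.
2P: tangent at (52, 46): λ = (3·52² + 38)/(2·46) ≡ 37/31. 31⁻¹ ≡ 2 (mod 61), so λ ≡ 37·2 ≡ 13.
  x = λ² - 52 - 52 = 169 - 104 ≡ 4; y = λ·(52 - 4) - 46 ≡ 29. → (4, 29)
3P: (4, 29) + (52, 46). λ = (46 - 29)/(52 - 4) ≡ 17/48 mod 61. 48⁻¹ ≡ 14 (mod 61), so λ ≡ 55.
  x = λ² - 4 - 52 = 3025 - 56 ≡ 41; y = λ·(4 - 41) - 29 ≡ 10. → (41, 10)
4P: (41, 10) + (52, 46). λ = (46 - 10)/(52 - 41) ≡ 36/11 mod 61. 11⁻¹ ≡ 50 (mod 61) since 11·50 = 550 ≡ 1, so λ ≡ 31.
  x = λ² - 41 - 52 = 961 - 93 ≡ 14; y = λ·(41 - 14) - 10 ≡ 34. → (14, 34)
5P: (14, 34) + (52, 46). λ = (46 - 34)/(52 - 14) ≡ 12/38 mod 61. 38⁻¹ ≡ 53 (mod 61), so λ ≡ 26.
  x = λ² - 14 - 52 = 676 - 66 ≡ 0; y = λ·(14 - 0) - 34 ≡ 25. → (0, 25)
6P: (0, 25) + (52, 46). λ = (46 - 25)/(52 - 0) ≡ 21/52 mod 61. 52⁻¹ ≡ 27 (mod 61), so λ ≡ 18.
  x = λ² - 0 - 52 = 324 - 52 ≡ 28; y = λ·(0 - 28) - 25 ≡ 20. → (28, 20)
7P: (28, 20) + (52, 46). λ = (46 - 20)/(52 - 28) ≡ 26/24 mod 61. 24⁻¹ ≡ 28 (mod 61) since 24·28 = 672 ≡ 1, so λ ≡ 57.
  x = λ² - 28 - 52 = 3249 - 80 ≡ 58; y = λ·(28 - 58) - 20 ≡ 39. → (58, 39)
8P: (58, 39) + (52, 46). λ = (46 - 39)/(52 - 58) ≡ 7/55 mod 61. 55⁻¹ ≡ 10 (mod 61), so λ ≡ 9.
  x = λ² - 58 - 52 = 81 - 110 ≡ 32; y = λ·(58 - 32) - 39 ≡ 12. → (32, 12)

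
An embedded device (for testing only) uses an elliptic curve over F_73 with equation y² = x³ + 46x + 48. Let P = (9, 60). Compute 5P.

(10, 11)

Repeated addition: build up to 5P.
2P: tangent at (9, 60): λ = (3·9² + 46)/(2·60) ≡ 70/47. 47⁻¹ ≡ 14 (mod 73), so λ ≡ 70·14 ≡ 31.
  x = λ² - 9 - 9 = 961 - 18 ≡ 67; y = λ·(9 - 67) - 60 ≡ 40. → (67, 40)
3P: (67, 40) + (9, 60). λ = (60 - 40)/(9 - 67) ≡ 20/15 mod 73. 15⁻¹ ≡ 39 (mod 73), so λ ≡ 50.
  x = λ² - 67 - 9 = 2500 - 76 ≡ 15; y = λ·(67 - 15) - 40 ≡ 5. → (15, 5)
4P: (15, 5) + (9, 60). λ = (60 - 5)/(9 - 15) ≡ 55/67 mod 73. 67⁻¹ ≡ 12 (mod 73) since 67·12 = 804 ≡ 1, so λ ≡ 3.
  x = λ² - 15 - 9 = 9 - 24 ≡ 58; y = λ·(15 - 58) - 5 ≡ 12. → (58, 12)
5P: (58, 12) + (9, 60). λ = (60 - 12)/(9 - 58) ≡ 48/24 mod 73. 24⁻¹ ≡ 70 (mod 73), so λ ≡ 2.
  x = λ² - 58 - 9 = 4 - 67 ≡ 10; y = λ·(58 - 10) - 12 ≡ 11. → (10, 11)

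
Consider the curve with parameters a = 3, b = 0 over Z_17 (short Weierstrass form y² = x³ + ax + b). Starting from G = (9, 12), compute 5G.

(8, 14)

Repeated addition: build up to 5G.
2G: tangent at (9, 12): λ = (3·9² + 3)/(2·12) ≡ 8/7. 7⁻¹ ≡ 5 (mod 17) since 7·5 = 35 ≡ 1, so λ ≡ 8·5 ≡ 6.
  x = λ² - 9 - 9 = 36 - 18 ≡ 1; y = λ·(9 - 1) - 12 ≡ 2. → (1, 2)
3G: (1, 2) + (9, 12). λ = (12 - 2)/(9 - 1) ≡ 10/8 mod 17. 8⁻¹ ≡ 15 (mod 17), so λ ≡ 14.
  x = λ² - 1 - 9 = 196 - 10 ≡ 16; y = λ·(1 - 16) - 2 ≡ 9. → (16, 9)
4G: (16, 9) + (9, 12). λ = (12 - 9)/(9 - 16) ≡ 3/10 mod 17. 10⁻¹ ≡ 12 (mod 17), so λ ≡ 2.
  x = λ² - 16 - 9 = 4 - 25 ≡ 13; y = λ·(16 - 13) - 9 ≡ 14. → (13, 14)
5G: (13, 14) + (9, 12). λ = (12 - 14)/(9 - 13) ≡ 15/13 mod 17. 13⁻¹ ≡ 4 (mod 17), so λ ≡ 9.
  x = λ² - 13 - 9 = 81 - 22 ≡ 8; y = λ·(13 - 8) - 14 ≡ 14. → (8, 14)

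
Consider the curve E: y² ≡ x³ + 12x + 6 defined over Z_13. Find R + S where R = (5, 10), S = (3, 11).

(5, 10) + (3, 11). λ = (11 - 10)/(3 - 5) ≡ 1/11 mod 13. 11⁻¹ ≡ 6 (mod 13) since 11·6 = 66 ≡ 1, so λ ≡ 6.
  x = λ² - 5 - 3 = 36 - 8 ≡ 2; y = λ·(5 - 2) - 10 ≡ 8. → (2, 8)

(2, 8)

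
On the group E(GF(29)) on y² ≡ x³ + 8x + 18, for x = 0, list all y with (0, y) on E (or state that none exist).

x³ + 8x + 18 = 18 ≡ 18 (mod 29).
18 is a non-residue mod 29; no y exists.

none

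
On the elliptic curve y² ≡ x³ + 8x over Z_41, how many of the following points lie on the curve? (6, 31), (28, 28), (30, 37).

(6, 31): 31² ≡ 18, rhs ≡ 18 → on.
(28, 28): 28² ≡ 5, rhs ≡ 36 → off.
(30, 37): 37² ≡ 16, rhs ≡ 16 → on.

2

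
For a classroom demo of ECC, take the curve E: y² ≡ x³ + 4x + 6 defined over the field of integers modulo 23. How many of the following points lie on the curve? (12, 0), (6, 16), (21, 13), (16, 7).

1

(12, 0): 0² ≡ 0, rhs ≡ 11 → off.
(6, 16): 16² ≡ 3, rhs ≡ 16 → off.
(21, 13): 13² ≡ 8, rhs ≡ 13 → off.
(16, 7): 7² ≡ 3, rhs ≡ 3 → on.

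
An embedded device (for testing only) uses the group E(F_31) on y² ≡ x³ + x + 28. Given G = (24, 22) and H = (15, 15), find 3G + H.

First 3G:
Repeated addition: build up to 3G.
2G: tangent at (24, 22): λ = (3·24² + 1)/(2·22) ≡ 24/13. 13⁻¹ ≡ 12 (mod 31), so λ ≡ 24·12 ≡ 9.
  x = λ² - 24 - 24 = 81 - 48 ≡ 2; y = λ·(24 - 2) - 22 ≡ 21. → (2, 21)
3G: (2, 21) + (24, 22). λ = (22 - 21)/(24 - 2) ≡ 1/22 mod 31. 22⁻¹ ≡ 24 (mod 31) since 22·24 = 528 ≡ 1, so λ ≡ 24.
  x = λ² - 2 - 24 = 576 - 26 ≡ 23; y = λ·(2 - 23) - 21 ≡ 2. → (23, 2)
3G = (23, 2).
Finally 3G + H:
(23, 2) + (15, 15). λ = (15 - 2)/(15 - 23) ≡ 13/23 mod 31. 23⁻¹ ≡ 27 (mod 31) since 23·27 = 621 ≡ 1, so λ ≡ 10.
  x = λ² - 23 - 15 = 100 - 38 ≡ 0; y = λ·(23 - 0) - 2 ≡ 11. → (0, 11)

(0, 11)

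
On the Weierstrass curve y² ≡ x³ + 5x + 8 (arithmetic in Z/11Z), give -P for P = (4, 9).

-(4, 9) = (4, -9 mod 11) = (4, 2).

(4, 2)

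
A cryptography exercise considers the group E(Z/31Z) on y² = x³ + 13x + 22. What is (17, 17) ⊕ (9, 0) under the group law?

(17, 17) + (9, 0). λ = (0 - 17)/(9 - 17) ≡ 14/23 mod 31. 23⁻¹ ≡ 27 (mod 31) since 23·27 = 621 ≡ 1, so λ ≡ 6.
  x = λ² - 17 - 9 = 36 - 26 ≡ 10; y = λ·(17 - 10) - 17 ≡ 25. → (10, 25)

(10, 25)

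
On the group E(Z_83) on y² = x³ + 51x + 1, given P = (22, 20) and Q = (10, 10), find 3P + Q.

First 3P:
Repeated addition: build up to 3P.
2P: tangent at (22, 20): λ = (3·22² + 51)/(2·20) ≡ 9/40. 40⁻¹ ≡ 27 (mod 83), so λ ≡ 9·27 ≡ 77.
  x = λ² - 22 - 22 = 5929 - 44 ≡ 75; y = λ·(22 - 75) - 20 ≡ 49. → (75, 49)
3P: (75, 49) + (22, 20). λ = (20 - 49)/(22 - 75) ≡ 54/30 mod 83. 30⁻¹ ≡ 36 (mod 83), so λ ≡ 35.
  x = λ² - 75 - 22 = 1225 - 97 ≡ 49; y = λ·(75 - 49) - 49 ≡ 31. → (49, 31)
3P = (49, 31).
Finally 3P + Q:
(49, 31) + (10, 10). λ = (10 - 31)/(10 - 49) ≡ 62/44 mod 83. 44⁻¹ ≡ 17 (mod 83), so λ ≡ 58.
  x = λ² - 49 - 10 = 3364 - 59 ≡ 68; y = λ·(49 - 68) - 31 ≡ 29. → (68, 29)

(68, 29)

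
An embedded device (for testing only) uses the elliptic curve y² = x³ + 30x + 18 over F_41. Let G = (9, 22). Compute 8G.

Double-and-add on 8 = (1000)₂. Start with G = (9, 22) for the leading 1-bit.
double: tangent at (9, 22): λ = (3·9² + 30)/(2·22) ≡ 27/3. 3⁻¹ ≡ 14 (mod 41) since 3·14 = 42 ≡ 1, so λ ≡ 27·14 ≡ 9.
  x = λ² - 9 - 9 = 81 - 18 ≡ 22; y = λ·(9 - 22) - 22 ≡ 25. → (22, 25)
double: tangent at (22, 25): λ = (3·22² + 30)/(2·25) ≡ 6/9. 9⁻¹ ≡ 32 (mod 41) since 9·32 = 288 ≡ 1, so λ ≡ 6·32 ≡ 28.
  x = λ² - 22 - 22 = 784 - 44 ≡ 2; y = λ·(22 - 2) - 25 ≡ 2. → (2, 2)
double: tangent at (2, 2): λ = (3·2² + 30)/(2·2) ≡ 1/4. 4⁻¹ ≡ 31 (mod 41) since 4·31 = 124 ≡ 1, so λ ≡ 1·31 ≡ 31.
  x = λ² - 2 - 2 = 961 - 4 ≡ 14; y = λ·(2 - 14) - 2 ≡ 36. → (14, 36)

(14, 36)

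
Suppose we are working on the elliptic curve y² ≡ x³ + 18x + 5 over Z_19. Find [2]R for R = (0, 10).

tangent at (0, 10): λ = (3·0² + 18)/(2·10) ≡ 18/1. 1⁻¹ ≡ 1 (mod 19) since 1·1 = 1 ≡ 1, so λ ≡ 18·1 ≡ 18.
  x = λ² - 0 - 0 = 324 - 0 ≡ 1; y = λ·(0 - 1) - 10 ≡ 10. → (1, 10)

(1, 10)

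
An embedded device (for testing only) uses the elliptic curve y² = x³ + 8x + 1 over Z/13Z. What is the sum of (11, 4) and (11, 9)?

The two points share x = 11 and their y-coordinates satisfy 4 + 9 ≡ 0 (mod 13), so they are inverses. Their sum is O.

O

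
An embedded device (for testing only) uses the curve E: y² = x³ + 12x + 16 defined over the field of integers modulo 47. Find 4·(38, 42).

Write Q = (38, 42).
Double-and-add on 4 = (100)₂. Start with Q = (38, 42) for the leading 1-bit.
double: tangent at (38, 42): λ = (3·38² + 12)/(2·42) ≡ 20/37. 37⁻¹ ≡ 14 (mod 47), so λ ≡ 20·14 ≡ 45.
  x = λ² - 38 - 38 = 2025 - 76 ≡ 22; y = λ·(38 - 22) - 42 ≡ 20. → (22, 20)
double: tangent at (22, 20): λ = (3·22² + 12)/(2·20) ≡ 7/40. 40⁻¹ ≡ 20 (mod 47), so λ ≡ 7·20 ≡ 46.
  x = λ² - 22 - 22 = 2116 - 44 ≡ 4; y = λ·(22 - 4) - 20 ≡ 9. → (4, 9)

(4, 9)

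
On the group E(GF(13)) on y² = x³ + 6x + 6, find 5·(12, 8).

(3, 8)

Write P = (12, 8).
Repeated addition: build up to 5P.
2P: tangent at (12, 8): λ = (3·12² + 6)/(2·8) ≡ 9/3. 3⁻¹ ≡ 9 (mod 13), so λ ≡ 9·9 ≡ 3.
  x = λ² - 12 - 12 = 9 - 24 ≡ 11; y = λ·(12 - 11) - 8 ≡ 8. → (11, 8)
3P: (11, 8) + (12, 8). λ = (8 - 8)/(12 - 11) ≡ 0/1 mod 13. 1⁻¹ ≡ 1 (mod 13) since 1·1 = 1 ≡ 1, so λ ≡ 0.
  x = λ² - 11 - 12 = 0 - 23 ≡ 3; y = λ·(11 - 3) - 8 ≡ 5. → (3, 5)
4P: (3, 5) + (12, 8). λ = (8 - 5)/(12 - 3) ≡ 3/9 mod 13. 9⁻¹ ≡ 3 (mod 13) since 9·3 = 27 ≡ 1, so λ ≡ 9.
  x = λ² - 3 - 12 = 81 - 15 ≡ 1; y = λ·(3 - 1) - 5 ≡ 0. → (1, 0)
5P: (1, 0) + (12, 8). λ = (8 - 0)/(12 - 1) ≡ 8/11 mod 13. 11⁻¹ ≡ 6 (mod 13), so λ ≡ 9.
  x = λ² - 1 - 12 = 81 - 13 ≡ 3; y = λ·(1 - 3) - 0 ≡ 8. → (3, 8)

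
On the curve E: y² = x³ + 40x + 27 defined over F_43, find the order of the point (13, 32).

2P: tangent at (13, 32): λ = (3·13² + 40)/(2·32) ≡ 31/21. 21⁻¹ ≡ 41 (mod 43), so λ ≡ 31·41 ≡ 24.
  x = λ² - 13 - 13 = 576 - 26 ≡ 34; y = λ·(13 - 34) - 32 ≡ 23. → (34, 23)
3P: (34, 23) + (13, 32). λ = (32 - 23)/(13 - 34) ≡ 9/22 mod 43. 22⁻¹ ≡ 2 (mod 43), so λ ≡ 18.
  x = λ² - 34 - 13 = 324 - 47 ≡ 19; y = λ·(34 - 19) - 23 ≡ 32. → (19, 32)
4P: (19, 32) + (13, 32). λ = (32 - 32)/(13 - 19) ≡ 0/37 mod 43. 37⁻¹ ≡ 7 (mod 43) since 37·7 = 259 ≡ 1, so λ ≡ 0.
  x = λ² - 19 - 13 = 0 - 32 ≡ 11; y = λ·(19 - 11) - 32 ≡ 11. → (11, 11)
5P: (11, 11) + (13, 32). λ = (32 - 11)/(13 - 11) ≡ 21/2 mod 43. 2⁻¹ ≡ 22 (mod 43), so λ ≡ 32.
  x = λ² - 11 - 13 = 1024 - 24 ≡ 11; y = λ·(11 - 11) - 11 ≡ 32. → (11, 32)
6P: (11, 32) + (13, 32). λ = (32 - 32)/(13 - 11) ≡ 0/2 mod 43. 2⁻¹ ≡ 22 (mod 43), so λ ≡ 0.
  x = λ² - 11 - 13 = 0 - 24 ≡ 19; y = λ·(11 - 19) - 32 ≡ 11. → (19, 11)
7P: (19, 11) + (13, 32). λ = (32 - 11)/(13 - 19) ≡ 21/37 mod 43. 37⁻¹ ≡ 7 (mod 43), so λ ≡ 18.
  x = λ² - 19 - 13 = 324 - 32 ≡ 34; y = λ·(19 - 34) - 11 ≡ 20. → (34, 20)
8P: (34, 20) + (13, 32). λ = (32 - 20)/(13 - 34) ≡ 12/22 mod 43. 22⁻¹ ≡ 2 (mod 43) since 22·2 = 44 ≡ 1, so λ ≡ 24.
  x = λ² - 34 - 13 = 576 - 47 ≡ 13; y = λ·(34 - 13) - 20 ≡ 11. → (13, 11)
9P: (13, 11) + (13, 32): same x and y₁ ≡ -y₂, so the sum is the point at infinity.
9P = the point at infinity, so the order is 9.

9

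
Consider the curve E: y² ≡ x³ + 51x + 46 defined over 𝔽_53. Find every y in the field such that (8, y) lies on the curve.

none

x³ + 51x + 46 = 966 ≡ 12 (mod 53).
12 is a non-residue mod 53; no y exists.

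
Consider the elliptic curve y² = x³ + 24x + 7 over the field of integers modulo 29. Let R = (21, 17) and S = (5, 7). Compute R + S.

(12, 14)

(21, 17) + (5, 7). λ = (7 - 17)/(5 - 21) ≡ 19/13 mod 29. 13⁻¹ ≡ 9 (mod 29) since 13·9 = 117 ≡ 1, so λ ≡ 26.
  x = λ² - 21 - 5 = 676 - 26 ≡ 12; y = λ·(21 - 12) - 17 ≡ 14. → (12, 14)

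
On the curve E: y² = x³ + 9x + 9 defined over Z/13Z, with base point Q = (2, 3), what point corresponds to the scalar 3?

(7, 5)

Repeated addition: build up to 3Q.
2Q: tangent at (2, 3): λ = (3·2² + 9)/(2·3) ≡ 8/6. 6⁻¹ ≡ 11 (mod 13), so λ ≡ 8·11 ≡ 10.
  x = λ² - 2 - 2 = 100 - 4 ≡ 5; y = λ·(2 - 5) - 3 ≡ 6. → (5, 6)
3Q: (5, 6) + (2, 3). λ = (3 - 6)/(2 - 5) ≡ 10/10 mod 13. 10⁻¹ ≡ 4 (mod 13), so λ ≡ 1.
  x = λ² - 5 - 2 = 1 - 7 ≡ 7; y = λ·(5 - 7) - 6 ≡ 5. → (7, 5)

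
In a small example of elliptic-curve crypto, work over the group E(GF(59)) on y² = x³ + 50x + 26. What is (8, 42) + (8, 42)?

tangent at (8, 42): λ = (3·8² + 50)/(2·42) ≡ 6/25. 25⁻¹ ≡ 26 (mod 59) since 25·26 = 650 ≡ 1, so λ ≡ 6·26 ≡ 38.
  x = λ² - 8 - 8 = 1444 - 16 ≡ 12; y = λ·(8 - 12) - 42 ≡ 42. → (12, 42)

(12, 42)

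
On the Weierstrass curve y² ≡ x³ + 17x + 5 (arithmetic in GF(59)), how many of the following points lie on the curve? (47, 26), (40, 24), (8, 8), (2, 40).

(47, 26): 26² ≡ 27, rhs ≡ 20 → off.
(40, 24): 24² ≡ 45, rhs ≡ 21 → off.
(8, 8): 8² ≡ 5, rhs ≡ 4 → off.
(2, 40): 40² ≡ 7, rhs ≡ 47 → off.

0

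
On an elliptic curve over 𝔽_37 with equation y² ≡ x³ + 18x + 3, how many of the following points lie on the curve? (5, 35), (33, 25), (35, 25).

1

(5, 35): 35² ≡ 4, rhs ≡ 33 → off.
(33, 25): 25² ≡ 33, rhs ≡ 15 → off.
(35, 25): 25² ≡ 33, rhs ≡ 33 → on.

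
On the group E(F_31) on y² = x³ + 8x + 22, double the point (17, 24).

tangent at (17, 24): λ = (3·17² + 8)/(2·24) ≡ 7/17. 17⁻¹ ≡ 11 (mod 31), so λ ≡ 7·11 ≡ 15.
  x = λ² - 17 - 17 = 225 - 34 ≡ 5; y = λ·(17 - 5) - 24 ≡ 1. → (5, 1)

(5, 1)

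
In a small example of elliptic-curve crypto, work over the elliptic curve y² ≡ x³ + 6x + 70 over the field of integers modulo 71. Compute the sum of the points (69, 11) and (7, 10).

(69, 11) + (7, 10). λ = (10 - 11)/(7 - 69) ≡ 70/9 mod 71. 9⁻¹ ≡ 8 (mod 71), so λ ≡ 63.
  x = λ² - 69 - 7 = 3969 - 76 ≡ 59; y = λ·(69 - 59) - 11 ≡ 51. → (59, 51)

(59, 51)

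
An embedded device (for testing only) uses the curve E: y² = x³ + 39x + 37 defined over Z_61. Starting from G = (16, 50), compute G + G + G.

(38, 24)

Repeated addition: build up to 3G.
2G: tangent at (16, 50): λ = (3·16² + 39)/(2·50) ≡ 14/39. 39⁻¹ ≡ 36 (mod 61), so λ ≡ 14·36 ≡ 16.
  x = λ² - 16 - 16 = 256 - 32 ≡ 41; y = λ·(16 - 41) - 50 ≡ 38. → (41, 38)
3G: (41, 38) + (16, 50). λ = (50 - 38)/(16 - 41) ≡ 12/36 mod 61. 36⁻¹ ≡ 39 (mod 61), so λ ≡ 41.
  x = λ² - 41 - 16 = 1681 - 57 ≡ 38; y = λ·(41 - 38) - 38 ≡ 24. → (38, 24)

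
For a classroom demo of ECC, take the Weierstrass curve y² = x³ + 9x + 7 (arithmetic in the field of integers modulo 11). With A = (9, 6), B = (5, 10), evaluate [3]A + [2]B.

First 3A:
Repeated addition: build up to 3A.
2A: tangent at (9, 6): λ = (3·9² + 9)/(2·6) ≡ 10/1. 1⁻¹ ≡ 1 (mod 11), so λ ≡ 10·1 ≡ 10.
  x = λ² - 9 - 9 = 100 - 18 ≡ 5; y = λ·(9 - 5) - 6 ≡ 1. → (5, 1)
3A: (5, 1) + (9, 6). λ = (6 - 1)/(9 - 5) ≡ 5/4 mod 11. 4⁻¹ ≡ 3 (mod 11), so λ ≡ 4.
  x = λ² - 5 - 9 = 16 - 14 ≡ 2; y = λ·(5 - 2) - 1 ≡ 0. → (2, 0)
3A = (2, 0).
Next 2B:
Repeated addition: build up to 2B.
2B: tangent at (5, 10): λ = (3·5² + 9)/(2·10) ≡ 7/9. 9⁻¹ ≡ 5 (mod 11), so λ ≡ 7·5 ≡ 2.
  x = λ² - 5 - 5 = 4 - 10 ≡ 5; y = λ·(5 - 5) - 10 ≡ 1. → (5, 1)
2B = (5, 1).
Finally 3A + 2B:
(2, 0) + (5, 1). λ = (1 - 0)/(5 - 2) ≡ 1/3 mod 11. 3⁻¹ ≡ 4 (mod 11) since 3·4 = 12 ≡ 1, so λ ≡ 4.
  x = λ² - 2 - 5 = 16 - 7 ≡ 9; y = λ·(2 - 9) - 0 ≡ 5. → (9, 5)

(9, 5)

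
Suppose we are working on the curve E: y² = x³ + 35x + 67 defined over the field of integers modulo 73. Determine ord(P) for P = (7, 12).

9

2P: tangent at (7, 12): λ = (3·7² + 35)/(2·12) ≡ 36/24. 24⁻¹ ≡ 70 (mod 73), so λ ≡ 36·70 ≡ 38.
  x = λ² - 7 - 7 = 1444 - 14 ≡ 43; y = λ·(7 - 43) - 12 ≡ 7. → (43, 7)
3P: (43, 7) + (7, 12). λ = (12 - 7)/(7 - 43) ≡ 5/37 mod 73. 37⁻¹ ≡ 2 (mod 73) since 37·2 = 74 ≡ 1, so λ ≡ 10.
  x = λ² - 43 - 7 = 100 - 50 ≡ 50; y = λ·(43 - 50) - 7 ≡ 69. → (50, 69)
4P: (50, 69) + (7, 12). λ = (12 - 69)/(7 - 50) ≡ 16/30 mod 73. 30⁻¹ ≡ 56 (mod 73), so λ ≡ 20.
  x = λ² - 50 - 7 = 400 - 57 ≡ 51; y = λ·(50 - 51) - 69 ≡ 57. → (51, 57)
5P: (51, 57) + (7, 12). λ = (12 - 57)/(7 - 51) ≡ 28/29 mod 73. 29⁻¹ ≡ 68 (mod 73) since 29·68 = 1972 ≡ 1, so λ ≡ 6.
  x = λ² - 51 - 7 = 36 - 58 ≡ 51; y = λ·(51 - 51) - 57 ≡ 16. → (51, 16)
6P: (51, 16) + (7, 12). λ = (12 - 16)/(7 - 51) ≡ 69/29 mod 73. 29⁻¹ ≡ 68 (mod 73) since 29·68 = 1972 ≡ 1, so λ ≡ 20.
  x = λ² - 51 - 7 = 400 - 58 ≡ 50; y = λ·(51 - 50) - 16 ≡ 4. → (50, 4)
7P: (50, 4) + (7, 12). λ = (12 - 4)/(7 - 50) ≡ 8/30 mod 73. 30⁻¹ ≡ 56 (mod 73), so λ ≡ 10.
  x = λ² - 50 - 7 = 100 - 57 ≡ 43; y = λ·(50 - 43) - 4 ≡ 66. → (43, 66)
8P: (43, 66) + (7, 12). λ = (12 - 66)/(7 - 43) ≡ 19/37 mod 73. 37⁻¹ ≡ 2 (mod 73), so λ ≡ 38.
  x = λ² - 43 - 7 = 1444 - 50 ≡ 7; y = λ·(43 - 7) - 66 ≡ 61. → (7, 61)
9P: (7, 61) + (7, 12): same x and y₁ ≡ -y₂, so the sum is ∞.
9P = ∞, so the order is 9.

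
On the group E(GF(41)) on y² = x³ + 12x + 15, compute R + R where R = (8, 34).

tangent at (8, 34): λ = (3·8² + 12)/(2·34) ≡ 40/27. 27⁻¹ ≡ 38 (mod 41) since 27·38 = 1026 ≡ 1, so λ ≡ 40·38 ≡ 3.
  x = λ² - 8 - 8 = 9 - 16 ≡ 34; y = λ·(8 - 34) - 34 ≡ 11. → (34, 11)

(34, 11)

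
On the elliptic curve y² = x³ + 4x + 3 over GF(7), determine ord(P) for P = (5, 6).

3

2P: tangent at (5, 6): λ = (3·5² + 4)/(2·6) ≡ 2/5. 5⁻¹ ≡ 3 (mod 7) since 5·3 = 15 ≡ 1, so λ ≡ 2·3 ≡ 6.
  x = λ² - 5 - 5 = 36 - 10 ≡ 5; y = λ·(5 - 5) - 6 ≡ 1. → (5, 1)
3P: (5, 1) + (5, 6): same x and y₁ ≡ -y₂, so the sum is ∞.
3P = ∞, so the order is 3.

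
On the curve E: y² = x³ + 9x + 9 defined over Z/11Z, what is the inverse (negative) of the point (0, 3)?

(0, 8)

-(0, 3) = (0, -3 mod 11) = (0, 8).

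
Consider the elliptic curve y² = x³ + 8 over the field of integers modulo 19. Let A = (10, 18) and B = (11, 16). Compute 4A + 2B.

First 4A:
Double-and-add on 4 = (100)₂. Start with A = (10, 18) for the leading 1-bit.
double: tangent at (10, 18): λ = (3·10² + 0)/(2·18) ≡ 15/17. 17⁻¹ ≡ 9 (mod 19), so λ ≡ 15·9 ≡ 2.
  x = λ² - 10 - 10 = 4 - 20 ≡ 3; y = λ·(10 - 3) - 18 ≡ 15. → (3, 15)
double: tangent at (3, 15): λ = (3·3² + 0)/(2·15) ≡ 8/11. 11⁻¹ ≡ 7 (mod 19), so λ ≡ 8·7 ≡ 18.
  x = λ² - 3 - 3 = 324 - 6 ≡ 14; y = λ·(3 - 14) - 15 ≡ 15. → (14, 15)
4A = (14, 15).
Next 2B:
Repeated addition: build up to 2B.
2B: tangent at (11, 16): λ = (3·11² + 0)/(2·16) ≡ 2/13. 13⁻¹ ≡ 3 (mod 19), so λ ≡ 2·3 ≡ 6.
  x = λ² - 11 - 11 = 36 - 22 ≡ 14; y = λ·(11 - 14) - 16 ≡ 4. → (14, 4)
2B = (14, 4).
Finally 4A + 2B:
(14, 15) + (14, 4): same x and y₁ ≡ -y₂, so the sum is ∞.

O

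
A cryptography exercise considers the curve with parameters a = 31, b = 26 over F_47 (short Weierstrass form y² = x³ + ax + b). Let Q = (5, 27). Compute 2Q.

(15, 23)

tangent at (5, 27): λ = (3·5² + 31)/(2·27) ≡ 12/7. 7⁻¹ ≡ 27 (mod 47), so λ ≡ 12·27 ≡ 42.
  x = λ² - 5 - 5 = 1764 - 10 ≡ 15; y = λ·(5 - 15) - 27 ≡ 23. → (15, 23)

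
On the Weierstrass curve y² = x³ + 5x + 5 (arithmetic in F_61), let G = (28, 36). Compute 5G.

Double-and-add on 5 = (101)₂. Start with G = (28, 36) for the leading 1-bit.
double: tangent at (28, 36): λ = (3·28² + 5)/(2·36) ≡ 39/11. 11⁻¹ ≡ 50 (mod 61), so λ ≡ 39·50 ≡ 59.
  x = λ² - 28 - 28 = 3481 - 56 ≡ 9; y = λ·(28 - 9) - 36 ≡ 48. → (9, 48)
double: tangent at (9, 48): λ = (3·9² + 5)/(2·48) ≡ 4/35. 35⁻¹ ≡ 7 (mod 61) since 35·7 = 245 ≡ 1, so λ ≡ 4·7 ≡ 28.
  x = λ² - 9 - 9 = 784 - 18 ≡ 34; y = λ·(9 - 34) - 48 ≡ 45. → (34, 45)
add G: (34, 45) + (28, 36). λ = (36 - 45)/(28 - 34) ≡ 52/55 mod 61. 55⁻¹ ≡ 10 (mod 61), so λ ≡ 32.
  x = λ² - 34 - 28 = 1024 - 62 ≡ 47; y = λ·(34 - 47) - 45 ≡ 27. → (47, 27)

(47, 27)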